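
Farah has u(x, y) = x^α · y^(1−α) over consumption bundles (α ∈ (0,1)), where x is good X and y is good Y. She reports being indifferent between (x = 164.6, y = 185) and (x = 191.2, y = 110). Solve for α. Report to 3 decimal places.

Indifference: 164.6^α · 185^(1−α) = 191.2^α · 110^(1−α).
Rearrange to (164.6/191.2)^α = (110/185)^(1−α) and take logs: α·-0.149802 = (1−α)·-0.519875.
So α/(1−α) = (-0.519875)/(-0.149802) = 3.470414, and α = 3.470414/4.470414 ≈ 0.776.

α ≈ 0.776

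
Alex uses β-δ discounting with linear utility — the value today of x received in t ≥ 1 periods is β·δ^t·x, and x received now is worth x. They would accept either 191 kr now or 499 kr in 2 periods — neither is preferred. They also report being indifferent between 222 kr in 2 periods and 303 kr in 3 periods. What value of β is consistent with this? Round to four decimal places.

From the later pair, β·δ^2·222 = β·δ^3·303; dividing through, δ = 222/303 = 0.73267.
Substituting δ into 191 = β·δ^2·499: β = 191/(267.868) ≈ 0.7130.

β ≈ 0.7130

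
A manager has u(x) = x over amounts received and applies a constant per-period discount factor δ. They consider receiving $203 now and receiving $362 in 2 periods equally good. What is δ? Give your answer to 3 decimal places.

δ ≈ 0.749

Equating discounted utilities: u(203) = δ^2·u(362) ⇒ δ^2 = u(203)/u(362).
With u(x) = x: δ^2 = 203/362 = 0.56077.
So δ = 0.56077^(1/2) ≈ 0.749.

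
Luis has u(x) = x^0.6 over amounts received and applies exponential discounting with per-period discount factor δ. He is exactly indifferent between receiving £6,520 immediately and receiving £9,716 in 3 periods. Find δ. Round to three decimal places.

δ ≈ 0.923

Indifference means u(6520) = δ^3 · u(9716), so δ^3 = u(6520)/u(9716).
With u(x) = x^0.6: δ^3 = 6520^0.6/9716^0.6 = (6520/9716)^0.6 = 0.78715.
Taking the cube root: δ = 0.78715^(1/3) ≈ 0.923.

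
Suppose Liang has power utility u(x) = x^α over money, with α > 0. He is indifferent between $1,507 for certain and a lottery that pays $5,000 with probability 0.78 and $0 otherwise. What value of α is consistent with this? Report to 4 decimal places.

Since u(0) = 0, the lottery's EU is 0.78·5000^α.
Setting u(1507) equal to that: 1507^α = 0.78·5000^α ⇒ (1507/5000)^α = 0.78.
Take logs: α = ln 0.78 / ln(1507/5000) ≈ 0.207169.

α ≈ 0.2072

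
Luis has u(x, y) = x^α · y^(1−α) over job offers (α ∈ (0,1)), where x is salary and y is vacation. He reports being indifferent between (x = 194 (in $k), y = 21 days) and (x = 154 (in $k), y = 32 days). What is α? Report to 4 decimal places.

The Cobb–Douglas utilities coincide, so 194^α·21^(1−α) = 154^α·32^(1−α).
Taking logs: α·ln 194 + (1−α)·ln 21 = α·ln 154 + (1−α)·ln 32, i.e. α·0.2309056 = (1−α)·0.4212135.
So α/(1−α) = (0.4212135)/(0.2309056) = 1.8241805, and α = 1.8241805/2.8241805 ≈ 0.6459.

α ≈ 0.6459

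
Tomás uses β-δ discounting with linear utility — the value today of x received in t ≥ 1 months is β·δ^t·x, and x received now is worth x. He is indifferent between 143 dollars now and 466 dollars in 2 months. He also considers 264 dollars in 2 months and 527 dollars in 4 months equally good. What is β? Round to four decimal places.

Both payoffs in the second observation are in the future, so β drops out: δ^2·264 = δ^4·527 ⇒ δ^2 = 264/527 = 0.50095, so δ = 0.70778.
Now use the now-vs-future pair: 143 = β·δ^2·466 gives β = 143/(0.50095·466) ≈ 0.6126.

β ≈ 0.6126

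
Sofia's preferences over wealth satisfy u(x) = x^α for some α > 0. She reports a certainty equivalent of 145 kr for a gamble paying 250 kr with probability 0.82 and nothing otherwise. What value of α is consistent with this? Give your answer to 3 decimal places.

Since u(0) = 0, the lottery's EU is 0.82·250^α.
Setting u(145) equal to that: 145^α = 0.82·250^α ⇒ (145/250)^α = 0.82.
Taking logs: α·ln(145/250) = ln(0.82), so α = -0.198451 / -0.544727 ≈ 0.364.

α ≈ 0.364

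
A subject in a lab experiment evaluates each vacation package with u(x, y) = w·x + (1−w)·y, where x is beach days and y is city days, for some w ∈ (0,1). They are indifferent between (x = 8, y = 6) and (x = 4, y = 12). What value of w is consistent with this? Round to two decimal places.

w = 0.60

Indifference: w·8 + (1−w)·6 = w·4 + (1−w)·12.
Rearranging, 4·w − 6·(1−w) = 0.
The marginal rate of substitution is 6/4, so w = 6/(4+6) = 0.60.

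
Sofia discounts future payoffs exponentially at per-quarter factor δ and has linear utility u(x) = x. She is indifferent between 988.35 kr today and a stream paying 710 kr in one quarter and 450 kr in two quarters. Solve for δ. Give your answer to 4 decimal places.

δ ≈ 0.8900

Present value of the stream is 710·δ + 450·δ². Indifference gives 710δ + 450δ² = 988.35.
Rearranged: 450δ² + 710δ − 988.35 = 0.
The positive root is δ = [−710 + √(710² + 4·450·988.35)] / (2·450) = (−710 + 1511.003)/900 ≈ 0.8900.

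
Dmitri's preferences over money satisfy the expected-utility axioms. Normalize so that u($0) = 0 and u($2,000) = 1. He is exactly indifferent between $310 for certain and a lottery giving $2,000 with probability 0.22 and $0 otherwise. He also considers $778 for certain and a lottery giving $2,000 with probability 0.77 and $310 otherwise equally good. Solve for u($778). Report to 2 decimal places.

First, u($310) = 0.22·u($2,000) + 0.78·u($0) = 0.22.
Then u($778) = 0.77·u($2,000) + 0.23·u($310) = 0.77·1.00 + 0.23·0.22 = 0.8206.

0.82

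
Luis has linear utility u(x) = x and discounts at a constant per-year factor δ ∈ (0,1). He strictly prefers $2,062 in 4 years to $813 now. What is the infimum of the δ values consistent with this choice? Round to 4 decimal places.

Under u(x) = x this choice says 813 < δ^4·2062.
Hence δ^4 > 813/2062 = 0.39428, and x ↦ x^(1/4) is increasing on (0,∞).
δ > (813/2062)^(1/4) ≈ 0.7924.

δ > 0.7924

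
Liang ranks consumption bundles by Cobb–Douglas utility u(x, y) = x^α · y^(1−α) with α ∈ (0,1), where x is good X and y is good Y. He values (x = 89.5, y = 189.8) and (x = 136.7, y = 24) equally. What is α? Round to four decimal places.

Set the two utilities equal: 89.5^α·189.8^(1−α) = 136.7^α·24^(1−α).
Taking logs: α·ln 89.5 + (1−α)·ln 189.8 = α·ln 136.7 + (1−α)·ln 24, i.e. α·-0.4235501 = (1−α)·-2.0679171.
Thus α·(-2.4914672) = -2.0679171, so α = -2.0679171/-2.4914672 ≈ 0.8300.

α ≈ 0.8300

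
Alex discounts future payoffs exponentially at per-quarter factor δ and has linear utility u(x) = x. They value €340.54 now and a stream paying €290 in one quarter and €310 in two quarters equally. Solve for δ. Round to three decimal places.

δ ≈ 0.680

Present value of the stream is 290·δ + 310·δ². Indifference gives 290δ + 310δ² = 340.54.
So 310δ² + 290δ − 340.54 = 0.
By the quadratic formula (taking the positive root), δ = (−290 + √506369.60) / 620 ≈ 0.680.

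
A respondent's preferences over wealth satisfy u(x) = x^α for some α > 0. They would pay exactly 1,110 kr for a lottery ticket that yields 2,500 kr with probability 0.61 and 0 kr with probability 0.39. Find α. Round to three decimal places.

The lottery's expected utility is 0.61·u(2500) + 0.39·u(0) = 0.61·2500^α (since u(0) = 0 for α > 0).
Indifference: 1110^α = 0.61·2500^α, so (1110/2500)^α = 0.61.
Take logs: α = ln 0.61 / ln(1110/2500) ≈ 0.60879.

α ≈ 0.609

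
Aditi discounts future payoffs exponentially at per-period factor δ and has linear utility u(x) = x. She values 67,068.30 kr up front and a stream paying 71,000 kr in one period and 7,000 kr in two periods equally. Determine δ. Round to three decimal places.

Present value of the stream is 71000·δ + 7000·δ². Indifference gives 71000δ + 7000δ² = 67068.30.
That is, 7000δ² + 71000δ − 67068.30 = 0, a quadratic in δ.
δ = (−71000 + √(71000² + 4·7000·67068.30)) / (2·7000) = (−71000 + √6918912400.00) / 14000 ≈ 0.870.

δ ≈ 0.870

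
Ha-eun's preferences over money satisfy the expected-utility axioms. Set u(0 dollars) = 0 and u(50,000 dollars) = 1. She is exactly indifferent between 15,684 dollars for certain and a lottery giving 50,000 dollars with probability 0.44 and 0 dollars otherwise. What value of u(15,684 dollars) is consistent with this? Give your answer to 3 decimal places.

By the standard-gamble method, u(15,684 dollars) is just the indifference probability on the best outcome: 0.44.

0.440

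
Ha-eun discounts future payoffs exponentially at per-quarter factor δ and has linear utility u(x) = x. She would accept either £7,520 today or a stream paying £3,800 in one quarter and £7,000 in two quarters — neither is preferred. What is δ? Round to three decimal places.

The stream is worth 3800δ + 7000δ² today, so 3800δ + 7000δ² = 7520.
That is, 7000δ² + 3800δ − 7520 = 0, a quadratic in δ.
The positive root is δ = [−3800 + √(3800² + 4·7000·7520)] / (2·7000) = (−3800 + 15000.000)/14000 ≈ 0.800.

δ ≈ 0.800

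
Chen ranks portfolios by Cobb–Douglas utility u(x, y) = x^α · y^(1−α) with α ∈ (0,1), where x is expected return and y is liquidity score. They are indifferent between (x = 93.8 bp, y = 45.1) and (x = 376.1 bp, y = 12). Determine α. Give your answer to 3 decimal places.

Indifference: 93.8^α · 45.1^(1−α) = 376.1^α · 12^(1−α).
Rearrange to (93.8/376.1)^α = (12/45.1)^(1−α) and take logs: α·-1.388690 = (1−α)·-1.323976.
Thus α·(-2.712666) = -1.323976, so α = -1.323976/-2.712666 ≈ 0.488.

α ≈ 0.488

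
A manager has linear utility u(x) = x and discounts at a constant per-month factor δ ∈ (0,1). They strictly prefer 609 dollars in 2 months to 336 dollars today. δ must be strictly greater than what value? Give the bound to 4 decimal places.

Under u(x) = x this choice says 336 < δ^2·609.
So δ^2 > 336/609 = 0.55172; taking the square root of both positive sides preserves the inequality.
δ > (336/609)^(1/2) ≈ 0.7428.

δ > 0.7428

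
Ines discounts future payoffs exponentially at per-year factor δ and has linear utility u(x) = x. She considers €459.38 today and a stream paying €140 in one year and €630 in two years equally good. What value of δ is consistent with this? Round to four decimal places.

Present value of the stream is 140·δ + 630·δ². Indifference gives 140δ + 630δ² = 459.38.
So 630δ² + 140δ − 459.38 = 0.
δ = (−140 + √(140² + 4·630·459.38)) / (2·630) = (−140 + √1177237.60) / 1260 ≈ 0.7500.

δ ≈ 0.7500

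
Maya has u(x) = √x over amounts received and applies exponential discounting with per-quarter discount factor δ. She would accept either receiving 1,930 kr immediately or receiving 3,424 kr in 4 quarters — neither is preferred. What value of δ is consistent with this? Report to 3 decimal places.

δ ≈ 0.931

The payoff in 4 quarters is discounted by δ^4, so u(1930) = δ^4·u(3424) and δ^4 = u(1930)/u(3424).
With u(x) = √x: δ^4 = √1930/√3424 = √(1930/3424) = 0.75078.
Hence δ = (0.75078)^(1/4) = 0.93085.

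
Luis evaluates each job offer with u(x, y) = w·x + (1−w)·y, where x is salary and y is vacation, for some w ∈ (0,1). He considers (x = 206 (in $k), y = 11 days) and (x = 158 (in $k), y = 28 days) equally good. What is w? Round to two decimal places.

w = 0.26

u(206,11) = u(158,28) means w·206 + (1−w)·11 = w·158 + (1−w)·28.
Rearranging, 48·w − 17·(1−w) = 0.
The marginal rate of substitution is 17/48, so w = 17/(48+17) = 0.26.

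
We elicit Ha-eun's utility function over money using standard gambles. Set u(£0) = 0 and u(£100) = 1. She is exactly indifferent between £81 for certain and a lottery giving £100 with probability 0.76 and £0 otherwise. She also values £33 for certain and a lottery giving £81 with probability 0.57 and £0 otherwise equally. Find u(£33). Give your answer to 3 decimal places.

0.433

From the first indifference, u(£81) = 0.76·u(£100) + 0.24·u(£0) = 0.76·1 + 0.24·0 = 0.76.
Then u(£33) = 0.57·u(£81) + 0.43·u(£0) = 0.57·0.76 + 0.43·0.00 = 0.4332.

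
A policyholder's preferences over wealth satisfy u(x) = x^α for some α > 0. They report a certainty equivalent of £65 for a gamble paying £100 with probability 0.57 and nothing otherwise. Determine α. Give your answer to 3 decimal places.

α ≈ 1.305

EU(lottery) = 0.57·100^α + 0.43·0 = 0.57·100^α.
Setting u(65) equal to that: 65^α = 0.57·100^α ⇒ (65/100)^α = 0.57.
Taking logs: α·ln(65/100) = ln(0.57), so α = -0.562119 / -0.430783 ≈ 1.305.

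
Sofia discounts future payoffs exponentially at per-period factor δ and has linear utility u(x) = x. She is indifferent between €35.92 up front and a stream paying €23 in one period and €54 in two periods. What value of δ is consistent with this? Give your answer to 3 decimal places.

Equating present values: 35.92 = 23δ + 54δ².
So 54δ² + 23δ − 35.92 = 0.
The positive root is δ = [−23 + √(23² + 4·54·35.92)] / (2·54) = (−23 + 91.037)/108 ≈ 0.630.

δ ≈ 0.630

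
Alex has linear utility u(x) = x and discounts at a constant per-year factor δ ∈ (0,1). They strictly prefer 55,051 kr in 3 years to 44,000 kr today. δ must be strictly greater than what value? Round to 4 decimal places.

δ > 0.9280

Under u(x) = x this choice says 44000 < δ^3·55051.
Hence δ^3 > 44000/55051 = 0.79926, and x ↦ x^(1/3) is increasing on (0,∞).
δ > (44000/55051)^(1/3) ≈ 0.9280.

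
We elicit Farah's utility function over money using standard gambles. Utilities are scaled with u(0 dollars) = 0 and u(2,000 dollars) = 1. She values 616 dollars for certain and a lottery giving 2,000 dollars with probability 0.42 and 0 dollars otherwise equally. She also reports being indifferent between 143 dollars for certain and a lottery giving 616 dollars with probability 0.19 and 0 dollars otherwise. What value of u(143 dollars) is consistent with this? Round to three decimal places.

The first gamble pins u(616 dollars): it must equal 0.42·1 + 0.58·0 = 0.42.
The second indifference gives u(143 dollars) = 0.19·u(616 dollars) + 0.81·u(0 dollars) = 0.19·0.42 + 0.81·0.00 = 0.0798.

0.080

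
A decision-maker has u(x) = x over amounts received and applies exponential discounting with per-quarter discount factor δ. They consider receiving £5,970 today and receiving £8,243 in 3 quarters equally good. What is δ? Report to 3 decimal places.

δ ≈ 0.898

Indifference means u(5970) = δ^3 · u(8243), so δ^3 = u(5970)/u(8243).
With u(x) = x: δ^3 = 5970/8243 = 0.72425.
So δ = 0.72425^(1/3) ≈ 0.898.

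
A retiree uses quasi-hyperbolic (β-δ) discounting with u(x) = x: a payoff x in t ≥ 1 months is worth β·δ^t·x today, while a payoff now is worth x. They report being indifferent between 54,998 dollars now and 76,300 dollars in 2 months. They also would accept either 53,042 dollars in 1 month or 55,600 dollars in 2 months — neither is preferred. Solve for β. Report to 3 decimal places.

β ≈ 0.792

From the later pair, β·δ^1·53042 = β·δ^2·55600; dividing through, δ = 53042/55600 = 0.95399.
Substituting δ into 54998 = β·δ^2·76300: β = 54998/(69440.803) ≈ 0.792.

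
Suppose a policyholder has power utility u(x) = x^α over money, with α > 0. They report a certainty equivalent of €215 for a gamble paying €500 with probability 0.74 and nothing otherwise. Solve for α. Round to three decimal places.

α ≈ 0.357

Since u(0) = 0, the lottery's EU is 0.74·500^α.
Indifference: 215^α = 0.74·500^α, so (215/500)^α = 0.74.
Take logs: α = ln 0.74 / ln(215/500) ≈ 0.35677.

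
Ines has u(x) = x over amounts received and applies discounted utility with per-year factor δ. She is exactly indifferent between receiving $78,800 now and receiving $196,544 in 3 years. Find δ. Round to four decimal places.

δ ≈ 0.7374

Equating discounted utilities: u(78800) = δ^3·u(196544) ⇒ δ^3 = u(78800)/u(196544).
With u(x) = x: δ^3 = 78800/196544 = 0.40093.
So δ = 0.40093^(1/3) ≈ 0.7374.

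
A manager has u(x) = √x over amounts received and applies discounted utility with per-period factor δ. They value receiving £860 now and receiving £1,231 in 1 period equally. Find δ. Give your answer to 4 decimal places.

δ ≈ 0.8358

Indifference means u(860) = δ · u(1231), so δ = u(860)/u(1231).
With u(x) = √x: δ = √860/√1231 = √(860/1231) = 0.83583.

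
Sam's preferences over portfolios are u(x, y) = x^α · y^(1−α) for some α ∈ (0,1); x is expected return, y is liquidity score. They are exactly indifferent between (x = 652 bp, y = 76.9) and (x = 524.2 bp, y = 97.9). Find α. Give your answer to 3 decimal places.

α ≈ 0.525

Indifference: 652^α · 76.9^(1−α) = 524.2^α · 97.9^(1−α).
Rearrange to (652/524.2)^α = (97.9/76.9)^(1−α) and take logs: α·0.218171 = (1−α)·0.241441.
So α/(1−α) = (0.241441)/(0.218171) = 1.106659, and α = 1.106659/2.106659 ≈ 0.525.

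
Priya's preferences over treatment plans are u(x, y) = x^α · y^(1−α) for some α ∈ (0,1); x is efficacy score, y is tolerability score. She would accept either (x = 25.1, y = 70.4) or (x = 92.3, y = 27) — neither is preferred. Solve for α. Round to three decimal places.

α ≈ 0.424

Indifference: 25.1^α · 70.4^(1−α) = 92.3^α · 27^(1−α).
Rearrange to (25.1/92.3)^α = (27/70.4)^(1−α) and take logs: α·-1.302176 = (1−α)·-0.958356.
So α/(1−α) = (-0.958356)/(-1.302176) = 0.735965, and α = 0.735965/1.735965 ≈ 0.424.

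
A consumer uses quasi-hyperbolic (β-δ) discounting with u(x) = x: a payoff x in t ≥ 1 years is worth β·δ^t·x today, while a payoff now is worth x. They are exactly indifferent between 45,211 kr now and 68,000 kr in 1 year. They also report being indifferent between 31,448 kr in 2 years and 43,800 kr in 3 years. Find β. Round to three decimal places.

β ≈ 0.926

Both payoffs in the second observation are in the future, so β drops out: δ^2·31448 = δ^3·43800 ⇒ δ = 31448/43800 = 0.71799.
Substituting δ into 45211 = β·δ·68000: β = 45211/(48823.379) ≈ 0.926.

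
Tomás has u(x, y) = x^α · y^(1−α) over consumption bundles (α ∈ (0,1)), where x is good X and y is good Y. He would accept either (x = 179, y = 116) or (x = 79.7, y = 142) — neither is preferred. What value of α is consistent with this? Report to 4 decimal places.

α ≈ 0.2000

The Cobb–Douglas utilities coincide, so 179^α·116^(1−α) = 79.7^α·142^(1−α).
(179/79.7)^α = (142/116)^(1−α); take logs: α·ln(179/79.7) = (1−α)·ln(142/116), i.e. α·0.8091162 = (1−α)·0.2022369.
With A = 0.8091162 and B = 0.2022369: α·A = (1−α)·B, so α = B/(A+B) = 0.2022369/1.0113531 ≈ 0.2000.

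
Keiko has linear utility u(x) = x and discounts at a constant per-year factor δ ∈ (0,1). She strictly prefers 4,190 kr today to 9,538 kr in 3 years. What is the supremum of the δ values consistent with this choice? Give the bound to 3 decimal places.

δ < 0.760

The preference means 4190 > δ^3·9538.
Dividing by 9538: δ^3 < 0.43930. Both sides are positive, so the cube root keeps the direction.
δ < (4190/9538)^(1/3) ≈ 0.760.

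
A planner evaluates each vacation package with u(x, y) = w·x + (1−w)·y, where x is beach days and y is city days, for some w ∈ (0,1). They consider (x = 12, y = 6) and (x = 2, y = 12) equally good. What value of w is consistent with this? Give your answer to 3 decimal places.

Equating utilities: w·12 + (1−w)·6 = w·2 + (1−w)·12.
Collecting terms: w·10 = (1−w)·6.
Hence w = 6/(10+6) = 6/16 = 0.375.

w = 0.375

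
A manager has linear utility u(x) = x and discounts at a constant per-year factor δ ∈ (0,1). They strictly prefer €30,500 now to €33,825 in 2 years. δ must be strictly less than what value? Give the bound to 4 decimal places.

Under u(x) = x this choice says 30500 > δ^2·33825.
Dividing by 33825: δ^2 < 0.90170. Both sides are positive, so the square root keeps the direction.
δ < 0.90170^(1/2) = 0.9496.

δ < 0.9496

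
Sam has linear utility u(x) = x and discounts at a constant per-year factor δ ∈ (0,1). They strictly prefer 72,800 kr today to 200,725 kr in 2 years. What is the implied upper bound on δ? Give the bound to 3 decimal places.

δ < 0.602

Under u(x) = x this choice says 72800 > δ^2·200725.
Hence δ^2 < 72800/200725 = 0.36269, and x ↦ x^(1/2) is increasing on (0,∞).
δ < 0.36269^(1/2) = 0.602.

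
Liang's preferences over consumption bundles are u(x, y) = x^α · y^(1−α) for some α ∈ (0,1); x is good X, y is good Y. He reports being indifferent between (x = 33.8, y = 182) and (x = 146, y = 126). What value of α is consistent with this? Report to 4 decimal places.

The Cobb–Douglas utilities coincide, so 33.8^α·182^(1−α) = 146^α·126^(1−α).
Rearrange to (33.8/146)^α = (126/182)^(1−α) and take logs: α·-1.4631458 = (1−α)·-0.3677248.
Thus α·(-1.8308706) = -0.3677248, so α = -0.3677248/-1.8308706 ≈ 0.2008.

α ≈ 0.2008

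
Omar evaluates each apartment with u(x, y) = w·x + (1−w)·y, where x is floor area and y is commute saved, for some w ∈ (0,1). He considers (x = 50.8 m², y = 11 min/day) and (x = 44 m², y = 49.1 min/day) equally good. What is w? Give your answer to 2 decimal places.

w = 0.85

Indifference: w·50.8 + (1−w)·11 = w·44 + (1−w)·49.1.
Collecting terms: w·6.8 = (1−w)·38.1.
Hence w = 38.1/(6.8+38.1) = 38.1/44.9 = 0.85.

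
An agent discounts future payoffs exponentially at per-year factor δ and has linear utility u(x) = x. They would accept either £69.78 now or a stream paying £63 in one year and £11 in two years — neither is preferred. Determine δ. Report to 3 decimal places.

Equating present values: 69.78 = 63δ + 11δ².
So 11δ² + 63δ − 69.78 = 0.
By the quadratic formula (taking the positive root), δ = (−63 + √7039.32) / 22 ≈ 0.950.

δ ≈ 0.950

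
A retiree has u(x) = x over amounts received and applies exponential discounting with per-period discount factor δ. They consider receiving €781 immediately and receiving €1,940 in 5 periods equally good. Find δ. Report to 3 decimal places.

δ ≈ 0.834

The payoff in 5 periods is discounted by δ^5, so u(781) = δ^5·u(1940) and δ^5 = u(781)/u(1940).
With u(x) = x: δ^5 = 781/1940 = 0.40258.
Hence δ = (0.40258)^(1/5) = 0.83362.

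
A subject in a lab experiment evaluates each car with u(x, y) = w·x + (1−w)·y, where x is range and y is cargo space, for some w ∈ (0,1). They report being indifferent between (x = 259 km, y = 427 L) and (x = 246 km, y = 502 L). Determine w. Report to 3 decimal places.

u(259,427) = u(246,502) means w·259 + (1−w)·427 = w·246 + (1−w)·502.
w·(259−246) = (1−w)·(502−427), i.e. w·13 = (1−w)·75.
Hence w = 75/(13+75) = 75/88 = 0.852.

w = 0.852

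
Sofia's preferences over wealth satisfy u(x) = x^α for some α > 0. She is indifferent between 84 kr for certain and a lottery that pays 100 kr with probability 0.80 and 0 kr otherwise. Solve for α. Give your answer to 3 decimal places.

α ≈ 1.280

Since u(0) = 0, the lottery's EU is 0.80·100^α.
Indifference: 84^α = 0.80·100^α, so (84/100)^α = 0.80.
α = ln(0.80) / ln(84/100) = -0.223144/-0.174353 ≈ 1.280.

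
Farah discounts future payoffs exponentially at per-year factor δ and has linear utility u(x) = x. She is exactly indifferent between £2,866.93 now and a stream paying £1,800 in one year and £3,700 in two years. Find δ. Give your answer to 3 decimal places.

δ ≈ 0.670

Equating present values: 2866.93 = 1800δ + 3700δ².
Rearranged: 3700δ² + 1800δ − 2866.93 = 0.
δ = (−1800 + √(1800² + 4·3700·2866.93)) / (2·3700) = (−1800 + √45670564.00) / 7400 ≈ 0.670.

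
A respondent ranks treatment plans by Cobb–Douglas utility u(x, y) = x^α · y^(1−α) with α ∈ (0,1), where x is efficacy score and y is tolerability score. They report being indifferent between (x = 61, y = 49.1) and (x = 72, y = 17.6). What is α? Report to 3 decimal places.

Indifference: 61^α · 49.1^(1−α) = 72^α · 17.6^(1−α).
Taking logs: α·ln 61 + (1−α)·ln 49.1 = α·ln 72 + (1−α)·ln 17.6, i.e. α·-0.165792 = (1−α)·-1.025960.
With A = -0.165792 and B = -1.025960: α·A = (1−α)·B, so α = B/(A+B) = -1.025960/-1.191752 ≈ 0.861.

α ≈ 0.861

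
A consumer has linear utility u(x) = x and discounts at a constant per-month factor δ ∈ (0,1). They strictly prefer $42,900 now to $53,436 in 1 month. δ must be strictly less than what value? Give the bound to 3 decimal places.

δ < 0.803

The preference means 42900 > δ·53436.
So δ < 42900/53436 = 0.80283.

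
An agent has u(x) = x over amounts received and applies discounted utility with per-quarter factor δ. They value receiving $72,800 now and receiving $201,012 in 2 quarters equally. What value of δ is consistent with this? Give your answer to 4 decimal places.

Equating discounted utilities: u(72800) = δ^2·u(201012) ⇒ δ^2 = u(72800)/u(201012).
With u(x) = x: δ^2 = 72800/201012 = 0.36217.
So δ = 0.36217^(1/2) ≈ 0.6018.

δ ≈ 0.6018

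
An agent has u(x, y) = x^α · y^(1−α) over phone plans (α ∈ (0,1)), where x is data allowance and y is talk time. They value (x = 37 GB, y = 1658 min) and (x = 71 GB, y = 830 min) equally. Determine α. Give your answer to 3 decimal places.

α ≈ 0.515

The Cobb–Douglas utilities coincide, so 37^α·1658^(1−α) = 71^α·830^(1−α).
(37/71)^α = (830/1658)^(1−α); take logs: α·ln(37/71) = (1−α)·ln(830/1658), i.e. α·-0.651762 = (1−α)·-0.691942.
Thus α·(-1.343704) = -0.691942, so α = -0.691942/-1.343704 ≈ 0.515.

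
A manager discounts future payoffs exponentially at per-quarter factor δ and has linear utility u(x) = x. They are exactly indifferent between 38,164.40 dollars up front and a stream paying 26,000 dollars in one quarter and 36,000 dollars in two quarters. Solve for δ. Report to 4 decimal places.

Equating present values: 38164.40 = 26000δ + 36000δ².
That is, 36000δ² + 26000δ − 38164.40 = 0, a quadratic in δ.
The positive root is δ = [−26000 + √(26000² + 4·36000·38164.40)] / (2·36000) = (−26000 + 78560.000)/72000 ≈ 0.7300.

δ ≈ 0.7300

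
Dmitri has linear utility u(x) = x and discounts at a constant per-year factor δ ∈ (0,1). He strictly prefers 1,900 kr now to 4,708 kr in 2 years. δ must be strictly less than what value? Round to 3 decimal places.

The preference means 1900 > δ^2·4708.
So δ^2 < 1900/4708 = 0.40357; taking the square root of both positive sides preserves the inequality.
δ < (1900/4708)^(1/2) ≈ 0.635.

δ < 0.635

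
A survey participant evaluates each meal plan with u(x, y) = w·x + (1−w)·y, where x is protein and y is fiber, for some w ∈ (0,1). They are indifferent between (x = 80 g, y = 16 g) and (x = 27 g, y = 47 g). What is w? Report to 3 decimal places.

Indifference: w·80 + (1−w)·16 = w·27 + (1−w)·47.
Rearranging, 53·w − 31·(1−w) = 0.
The marginal rate of substitution is 31/53, so w = 31/(53+31) = 0.369.

w = 0.369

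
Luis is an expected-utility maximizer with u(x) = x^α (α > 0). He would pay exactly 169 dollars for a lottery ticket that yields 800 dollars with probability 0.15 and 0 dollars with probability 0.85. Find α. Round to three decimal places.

α ≈ 1.220

The lottery's expected utility is 0.15·u(800) + 0.85·u(0) = 0.15·800^α (since u(0) = 0 for α > 0).
Setting u(169) equal to that: 169^α = 0.15·800^α ⇒ (169/800)^α = 0.15.
Taking logs: α·ln(169/800) = ln(0.15), so α = -1.897120 / -1.554713 ≈ 1.220.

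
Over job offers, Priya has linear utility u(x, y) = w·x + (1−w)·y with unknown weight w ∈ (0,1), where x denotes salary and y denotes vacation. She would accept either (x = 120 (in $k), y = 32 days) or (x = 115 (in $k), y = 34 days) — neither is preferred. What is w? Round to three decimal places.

w = 0.286

u(120,32) = u(115,34) means w·120 + (1−w)·32 = w·115 + (1−w)·34.
Collecting terms: w·5 = (1−w)·2.
The marginal rate of substitution is 2/5, so w = 2/(5+2) = 0.286.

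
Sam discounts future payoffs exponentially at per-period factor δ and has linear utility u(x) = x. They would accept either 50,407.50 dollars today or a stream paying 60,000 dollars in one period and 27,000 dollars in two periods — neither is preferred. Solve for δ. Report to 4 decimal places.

δ ≈ 0.6500

The stream is worth 60000δ + 27000δ² today, so 60000δ + 27000δ² = 50407.50.
So 27000δ² + 60000δ − 50407.50 = 0.
δ = (−60000 + √(60000² + 4·27000·50407.50)) / (2·27000) = (−60000 + √9044010000.00) / 54000 ≈ 0.6500.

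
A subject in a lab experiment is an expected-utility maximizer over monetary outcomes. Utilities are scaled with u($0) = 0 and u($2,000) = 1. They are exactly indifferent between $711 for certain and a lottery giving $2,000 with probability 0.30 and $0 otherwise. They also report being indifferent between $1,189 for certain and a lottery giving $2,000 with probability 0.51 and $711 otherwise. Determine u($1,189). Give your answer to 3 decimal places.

The first gamble pins u($711): it must equal 0.30·1 + 0.70·0 = 0.30.
Then u($1,189) = 0.51·u($2,000) + 0.49·u($711) = 0.51·1.00 + 0.49·0.30 = 0.6570.

0.657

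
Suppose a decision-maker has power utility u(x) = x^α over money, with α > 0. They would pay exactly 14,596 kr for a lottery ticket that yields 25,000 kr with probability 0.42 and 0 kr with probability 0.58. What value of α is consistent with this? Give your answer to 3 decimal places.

α ≈ 1.612

EU(lottery) = 0.42·25000^α + 0.58·0 = 0.42·25000^α.
Equating: 14596^α = 0.42·25000^α, i.e. 0.5838^α = 0.42.
α = ln(0.42) / ln(14596/25000) = -0.867501/-0.538128 ≈ 1.612.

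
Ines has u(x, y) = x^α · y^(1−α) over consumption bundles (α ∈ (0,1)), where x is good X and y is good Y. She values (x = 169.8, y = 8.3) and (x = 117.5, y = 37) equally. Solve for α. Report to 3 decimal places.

α ≈ 0.802

Indifference: 169.8^α · 8.3^(1−α) = 117.5^α · 37^(1−α).
(169.8/117.5)^α = (37/8.3)^(1−α); take logs: α·ln(169.8/117.5) = (1−α)·ln(37/8.3), i.e. α·0.368183 = (1−α)·1.494662.
Thus α·(1.862845) = 1.494662, so α = 1.494662/1.862845 ≈ 0.802.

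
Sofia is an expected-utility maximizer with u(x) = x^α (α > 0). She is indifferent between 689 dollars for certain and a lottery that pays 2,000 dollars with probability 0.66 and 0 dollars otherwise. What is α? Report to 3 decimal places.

EU(lottery) = 0.66·2000^α + 0.34·0 = 0.66·2000^α.
Equating: 689^α = 0.66·2000^α, i.e. 0.3445^α = 0.66.
α = ln(0.66) / ln(689/2000) = -0.415515/-1.065661 ≈ 0.390.

α ≈ 0.390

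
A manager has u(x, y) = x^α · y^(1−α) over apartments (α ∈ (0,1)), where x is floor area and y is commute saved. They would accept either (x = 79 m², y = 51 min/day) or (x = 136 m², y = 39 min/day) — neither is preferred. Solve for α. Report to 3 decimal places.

α ≈ 0.331

The Cobb–Douglas utilities coincide, so 79^α·51^(1−α) = 136^α·39^(1−α).
Rearrange to (79/136)^α = (39/51)^(1−α) and take logs: α·-0.543207 = (1−α)·-0.268264.
With A = -0.543207 and B = -0.268264: α·A = (1−α)·B, so α = B/(A+B) = -0.268264/-0.811471 ≈ 0.331.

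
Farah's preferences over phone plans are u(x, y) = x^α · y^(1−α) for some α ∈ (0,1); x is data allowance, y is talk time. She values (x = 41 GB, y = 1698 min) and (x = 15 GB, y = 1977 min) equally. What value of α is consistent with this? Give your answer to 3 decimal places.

The Cobb–Douglas utilities coincide, so 41^α·1698^(1−α) = 15^α·1977^(1−α).
Taking logs: α·ln 41 + (1−α)·ln 1698 = α·ln 15 + (1−α)·ln 1977, i.e. α·1.005522 = (1−α)·0.152129.
With A = 1.005522 and B = 0.152129: α·A = (1−α)·B, so α = B/(A+B) = 0.152129/1.157651 ≈ 0.131.

α ≈ 0.131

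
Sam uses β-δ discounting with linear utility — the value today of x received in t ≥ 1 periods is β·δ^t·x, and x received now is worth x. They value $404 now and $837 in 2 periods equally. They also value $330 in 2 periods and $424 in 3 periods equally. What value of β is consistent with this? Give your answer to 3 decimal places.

From the later pair, β·δ^2·330 = β·δ^3·424; dividing through, δ = 330/424 = 0.77830.
The first indifference: 404 = β·δ^2·837, so β = 404/(δ^2·837) = 404/(0.60575·837) ≈ 0.797.

β ≈ 0.797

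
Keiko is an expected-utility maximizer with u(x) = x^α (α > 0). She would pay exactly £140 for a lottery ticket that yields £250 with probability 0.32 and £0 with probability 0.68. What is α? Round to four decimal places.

α ≈ 1.9652

Since u(0) = 0, the lottery's EU is 0.32·250^α.
Setting u(140) equal to that: 140^α = 0.32·250^α ⇒ (140/250)^α = 0.32.
Taking logs: α·ln(140/250) = ln(0.32), so α = -1.1394343 / -0.5798185 ≈ 1.9652.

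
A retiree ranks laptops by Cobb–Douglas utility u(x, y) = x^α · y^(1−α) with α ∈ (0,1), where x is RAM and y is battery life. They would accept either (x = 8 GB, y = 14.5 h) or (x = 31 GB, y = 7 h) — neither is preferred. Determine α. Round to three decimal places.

Indifference: 8^α · 14.5^(1−α) = 31^α · 7^(1−α).
(8/31)^α = (7/14.5)^(1−α); take logs: α·ln(8/31) = (1−α)·ln(7/14.5), i.e. α·-1.354546 = (1−α)·-0.728239.
With A = -1.354546 and B = -0.728239: α·A = (1−α)·B, so α = B/(A+B) = -0.728239/-2.082785 ≈ 0.350.

α ≈ 0.350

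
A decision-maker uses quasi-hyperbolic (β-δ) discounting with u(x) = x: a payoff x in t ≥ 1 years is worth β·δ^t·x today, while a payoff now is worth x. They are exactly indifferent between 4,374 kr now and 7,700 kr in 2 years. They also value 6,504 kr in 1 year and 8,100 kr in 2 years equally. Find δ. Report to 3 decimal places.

Both payoffs in the second observation are in the future, so β drops out: δ^1·6504 = δ^2·8100 ⇒ δ = 6504/8100 = 0.80296.

δ ≈ 0.803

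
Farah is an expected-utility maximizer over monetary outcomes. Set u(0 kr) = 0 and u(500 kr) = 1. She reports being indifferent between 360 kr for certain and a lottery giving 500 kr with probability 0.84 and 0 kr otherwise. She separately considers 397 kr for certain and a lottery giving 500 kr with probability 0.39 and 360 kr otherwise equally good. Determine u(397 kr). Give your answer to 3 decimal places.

0.902

First, u(360 kr) = 0.84·u(500 kr) + 0.16·u(0 kr) = 0.84.
Then u(397 kr) = 0.39·u(500 kr) + 0.61·u(360 kr) = 0.39·1.00 + 0.61·0.84 = 0.9024.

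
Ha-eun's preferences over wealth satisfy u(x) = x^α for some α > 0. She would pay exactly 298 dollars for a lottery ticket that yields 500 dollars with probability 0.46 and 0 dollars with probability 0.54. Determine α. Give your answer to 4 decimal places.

Since u(0) = 0, the lottery's EU is 0.46·500^α.
Indifference: 298^α = 0.46·500^α, so (298/500)^α = 0.46.
Take logs: α = ln 0.46 / ln(298/500) ≈ 1.500496.

α ≈ 1.5005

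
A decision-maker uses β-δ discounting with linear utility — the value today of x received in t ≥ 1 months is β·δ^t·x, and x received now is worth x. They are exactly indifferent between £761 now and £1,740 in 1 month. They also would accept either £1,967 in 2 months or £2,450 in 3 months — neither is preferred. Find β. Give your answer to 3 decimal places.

β ≈ 0.545

Both payoffs in the second observation are in the future, so β drops out: δ^2·1967 = δ^3·2450 ⇒ δ = 1967/2450 = 0.80286.
Substituting δ into 761 = β·δ·1740: β = 761/(1396.971) ≈ 0.545.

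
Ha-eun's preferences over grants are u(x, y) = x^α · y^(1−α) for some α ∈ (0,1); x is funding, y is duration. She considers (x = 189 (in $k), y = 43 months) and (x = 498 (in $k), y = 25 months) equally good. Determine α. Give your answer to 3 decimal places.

α ≈ 0.359

Set the two utilities equal: 189^α·43^(1−α) = 498^α·25^(1−α).
Taking logs: α·ln 189 + (1−α)·ln 43 = α·ln 498 + (1−α)·ln 25, i.e. α·-0.968853 = (1−α)·-0.542324.
So α/(1−α) = (-0.542324)/(-0.968853) = 0.559759, and α = 0.559759/1.559759 ≈ 0.359.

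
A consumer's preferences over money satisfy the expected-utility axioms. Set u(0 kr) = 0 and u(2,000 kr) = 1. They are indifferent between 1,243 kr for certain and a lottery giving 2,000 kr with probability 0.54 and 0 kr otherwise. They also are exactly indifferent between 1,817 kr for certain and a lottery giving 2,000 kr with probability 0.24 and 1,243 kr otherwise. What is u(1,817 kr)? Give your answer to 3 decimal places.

0.650

From the first indifference, u(1,243 kr) = 0.54·u(2,000 kr) + 0.46·u(0 kr) = 0.54·1 + 0.46·0 = 0.54.
The second indifference gives u(1,817 kr) = 0.24·u(2,000 kr) + 0.76·u(1,243 kr) = 0.24·1.00 + 0.76·0.54 = 0.6504.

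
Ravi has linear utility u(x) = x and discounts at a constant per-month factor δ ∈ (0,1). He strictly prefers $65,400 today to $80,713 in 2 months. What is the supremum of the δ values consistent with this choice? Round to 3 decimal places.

δ < 0.900

The preference means 65400 > δ^2·80713.
Hence δ^2 < 65400/80713 = 0.81028, and x ↦ x^(1/2) is increasing on (0,∞).
δ < (65400/80713)^(1/2) ≈ 0.900.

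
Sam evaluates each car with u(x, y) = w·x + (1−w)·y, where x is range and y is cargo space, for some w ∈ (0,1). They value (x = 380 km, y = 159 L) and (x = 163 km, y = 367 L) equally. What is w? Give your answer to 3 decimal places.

Indifference: w·380 + (1−w)·159 = w·163 + (1−w)·367.
w·(380−163) = (1−w)·(367−159), i.e. w·217 = (1−w)·208.
The marginal rate of substitution is 208/217, so w = 208/(217+208) = 0.489.

w = 0.489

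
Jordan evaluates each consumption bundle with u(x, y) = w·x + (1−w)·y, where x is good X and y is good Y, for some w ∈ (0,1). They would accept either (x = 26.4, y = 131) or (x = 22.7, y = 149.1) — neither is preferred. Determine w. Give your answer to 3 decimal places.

Indifference: w·26.4 + (1−w)·131 = w·22.7 + (1−w)·149.1.
Collecting terms: w·3.7 = (1−w)·18.1.
So w/(1−w) = 18.1/3.7 = 4.8919, giving w = 18.1/(3.7+18.1) = 0.830.

w = 0.830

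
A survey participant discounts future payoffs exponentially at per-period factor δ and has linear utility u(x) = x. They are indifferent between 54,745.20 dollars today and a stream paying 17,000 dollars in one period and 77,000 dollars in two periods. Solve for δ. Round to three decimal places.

The stream is worth 17000δ + 77000δ² today, so 17000δ + 77000δ² = 54745.20.
So 77000δ² + 17000δ − 54745.20 = 0.
By the quadratic formula (taking the positive root), δ = (−17000 + √17150521600.00) / 154000 ≈ 0.740.

δ ≈ 0.740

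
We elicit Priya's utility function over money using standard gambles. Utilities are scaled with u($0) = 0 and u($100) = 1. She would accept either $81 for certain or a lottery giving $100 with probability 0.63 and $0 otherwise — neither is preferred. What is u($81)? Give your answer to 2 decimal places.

0.63

By the standard-gamble method, u($81) is just the indifference probability on the best outcome: 0.63.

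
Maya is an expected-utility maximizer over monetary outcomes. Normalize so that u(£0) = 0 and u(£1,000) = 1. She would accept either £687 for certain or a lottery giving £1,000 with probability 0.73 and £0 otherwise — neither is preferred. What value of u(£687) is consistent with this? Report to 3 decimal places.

The indifference gives u(£687) = 0.73·u(£1,000) + 0.27·u(£0) = 0.73·1 + 0.27·0 = 0.73.

0.730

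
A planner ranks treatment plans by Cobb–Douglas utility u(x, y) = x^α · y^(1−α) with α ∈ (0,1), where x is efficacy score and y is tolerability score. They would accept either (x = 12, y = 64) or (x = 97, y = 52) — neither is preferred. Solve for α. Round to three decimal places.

α ≈ 0.090

The Cobb–Douglas utilities coincide, so 12^α·64^(1−α) = 97^α·52^(1−α).
Rearrange to (12/97)^α = (52/64)^(1−α) and take logs: α·-2.089804 = (1−α)·-0.207639.
So α/(1−α) = (-0.207639)/(-2.089804) = 0.099358, and α = 0.099358/1.099358 ≈ 0.090.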